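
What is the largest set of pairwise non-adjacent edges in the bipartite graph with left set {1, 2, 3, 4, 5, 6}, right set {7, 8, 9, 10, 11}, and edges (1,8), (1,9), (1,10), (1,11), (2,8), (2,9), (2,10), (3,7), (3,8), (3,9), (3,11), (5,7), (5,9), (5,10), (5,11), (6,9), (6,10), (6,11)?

Step 1: List the neighbors of each left vertex:
  1: 8, 9, 10, 11
  2: 8, 9, 10
  3: 7, 8, 9, 11
  4: (none)
  5: 7, 9, 10, 11
  6: 9, 10, 11

Step 2: Greedily match left vertices, then look for augmenting paths:
  Match 1 -- 8
  Match 2 -- 9
  Match 3 -- 7
  Match 5 -- 10
  Match 6 -- 11
  No augmenting path remains.

Step 3: Verify this is maximum:
  Matching size 5 = min(|L|, |R|) = min(6, 5), which is an upper bound, so this matching is maximum.

Maximum matching: {(1,8), (2,9), (3,7), (5,10), (6,11)}
Size: 5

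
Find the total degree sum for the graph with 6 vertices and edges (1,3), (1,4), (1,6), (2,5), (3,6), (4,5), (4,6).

Step 1: Count edges incident to each vertex:
  deg(1) = 3 (neighbors: 3, 4, 6)
  deg(2) = 1 (neighbors: 5)
  deg(3) = 2 (neighbors: 1, 6)
  deg(4) = 3 (neighbors: 1, 5, 6)
  deg(5) = 2 (neighbors: 2, 4)
  deg(6) = 3 (neighbors: 1, 3, 4)

Step 2: Sum all degrees:
  3 + 1 + 2 + 3 + 2 + 3 = 14

Verification: sum of degrees = 2 * |E| = 2 * 7 = 14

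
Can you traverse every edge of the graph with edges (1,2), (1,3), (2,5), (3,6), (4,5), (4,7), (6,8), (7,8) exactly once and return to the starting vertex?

Step 1: Find the degree of each vertex:
  deg(1) = 2
  deg(2) = 2
  deg(3) = 2
  deg(4) = 2
  deg(5) = 2
  deg(6) = 2
  deg(7) = 2
  deg(8) = 2

Step 2: Count vertices with odd degree:
  All vertices have even degree (0 odd-degree vertices)

Step 3: Apply Euler's theorem:
  - Eulerian circuit exists iff graph is connected and all vertices have even degree
  - Eulerian path exists iff graph is connected and has 0 or 2 odd-degree vertices

Graph is connected with 0 odd-degree vertices.
Both Eulerian circuit and Eulerian path exist.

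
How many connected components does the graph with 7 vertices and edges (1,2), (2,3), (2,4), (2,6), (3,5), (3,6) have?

Step 1: Build adjacency list from edges:
  1: 2
  2: 1, 3, 4, 6
  3: 2, 5, 6
  4: 2
  5: 3
  6: 2, 3
  7: (none)

Step 2: Run BFS/DFS from vertex 1:
  Visited: {1, 2, 3, 4, 6, 5}
  Reached 6 of 7 vertices

Step 3: Only 6 of 7 vertices reached. Graph is disconnected.
Connected components: {1, 2, 3, 4, 5, 6}, {7}
Number of connected components: 2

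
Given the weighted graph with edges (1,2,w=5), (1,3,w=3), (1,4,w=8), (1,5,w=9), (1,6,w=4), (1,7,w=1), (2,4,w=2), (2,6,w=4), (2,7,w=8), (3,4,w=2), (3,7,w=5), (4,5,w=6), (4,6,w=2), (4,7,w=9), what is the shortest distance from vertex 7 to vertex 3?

Step 1: Build adjacency list with weights:
  1: 2(w=5), 3(w=3), 4(w=8), 5(w=9), 6(w=4), 7(w=1)
  2: 1(w=5), 4(w=2), 6(w=4), 7(w=8)
  3: 1(w=3), 4(w=2), 7(w=5)
  4: 1(w=8), 2(w=2), 3(w=2), 5(w=6), 6(w=2), 7(w=9)
  5: 1(w=9), 4(w=6)
  6: 1(w=4), 2(w=4), 4(w=2)
  7: 1(w=1), 2(w=8), 3(w=5), 4(w=9)

Step 2: Apply Dijkstra's algorithm from vertex 7:
  Visit vertex 7 (distance=0)
    Update dist[1] = 1
    Update dist[2] = 8
    Update dist[3] = 5
    Update dist[4] = 9
  Visit vertex 1 (distance=1)
    Update dist[2] = 6
    Update dist[3] = 4
    Update dist[5] = 10
    Update dist[6] = 5
  Visit vertex 3 (distance=4)
    Update dist[4] = 6

Step 3: Shortest path: 7 -> 1 -> 3
Total weight: 1 + 3 = 4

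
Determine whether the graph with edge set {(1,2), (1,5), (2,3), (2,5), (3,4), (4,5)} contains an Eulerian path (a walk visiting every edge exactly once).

Step 1: Find the degree of each vertex:
  deg(1) = 2
  deg(2) = 3
  deg(3) = 2
  deg(4) = 2
  deg(5) = 3

Step 2: Count vertices with odd degree:
  Odd-degree vertices: 2, 5 (2 total)

Step 3: Apply Euler's theorem:
  - Eulerian circuit exists iff graph is connected and all vertices have even degree
  - Eulerian path exists iff graph is connected and has 0 or 2 odd-degree vertices

Graph is connected with exactly 2 odd-degree vertices (2, 5).
Eulerian path exists (starting and ending at the odd-degree vertices), but no Eulerian circuit.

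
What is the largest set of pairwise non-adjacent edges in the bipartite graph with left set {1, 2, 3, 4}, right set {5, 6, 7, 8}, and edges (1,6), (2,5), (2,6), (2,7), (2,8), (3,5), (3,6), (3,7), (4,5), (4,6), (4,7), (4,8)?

Step 1: List the neighbors of each left vertex:
  1: 6
  2: 5, 6, 7, 8
  3: 5, 6, 7
  4: 5, 6, 7, 8

Step 2: Greedily match left vertices, then look for augmenting paths:
  Match 1 -- 6
  Match 2 -- 5
  Match 3 -- 7
  Match 4 -- 8
  No augmenting path remains.

Step 3: Verify this is maximum:
  Matching size 4 = min(|L|, |R|) = min(4, 4), which is an upper bound, so this matching is maximum.

Maximum matching: {(1,6), (2,5), (3,7), (4,8)}
Size: 4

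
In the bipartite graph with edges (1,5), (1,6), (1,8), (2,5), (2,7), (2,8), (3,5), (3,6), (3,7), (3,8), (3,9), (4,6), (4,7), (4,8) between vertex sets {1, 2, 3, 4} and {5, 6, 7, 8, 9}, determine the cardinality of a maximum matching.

Step 1: List the neighbors of each left vertex:
  1: 5, 6, 8
  2: 5, 7, 8
  3: 5, 6, 7, 8, 9
  4: 6, 7, 8

Step 2: Greedily match left vertices, then look for augmenting paths:
  Match 1 -- 5
  Match 2 -- 7
  Match 3 -- 6
  Match 4 -- 8
  No augmenting path remains.

Step 3: Verify this is maximum:
  Matching size 4 = min(|L|, |R|) = min(4, 5), which is an upper bound, so this matching is maximum.

Maximum matching: {(1,5), (2,7), (3,6), (4,8)}
Size: 4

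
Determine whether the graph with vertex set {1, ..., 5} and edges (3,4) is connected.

Step 1: Build adjacency list from edges:
  1: (none)
  2: (none)
  3: 4
  4: 3
  5: (none)

Step 2: Run BFS/DFS from vertex 1:
  Visited: {1}
  Reached 1 of 5 vertices

Step 3: Only 1 of 5 vertices reached. Graph is disconnected.
Connected components: {1}, {2}, {3, 4}, {5}
Answer: No, the graph is not connected (4 components).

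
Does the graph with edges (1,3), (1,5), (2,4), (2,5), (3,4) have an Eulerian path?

Step 1: Find the degree of each vertex:
  deg(1) = 2
  deg(2) = 2
  deg(3) = 2
  deg(4) = 2
  deg(5) = 2

Step 2: Count vertices with odd degree:
  All vertices have even degree (0 odd-degree vertices)

Step 3: Apply Euler's theorem:
  - Eulerian circuit exists iff graph is connected and all vertices have even degree
  - Eulerian path exists iff graph is connected and has 0 or 2 odd-degree vertices

Graph is connected with 0 odd-degree vertices.
Both Eulerian circuit and Eulerian path exist.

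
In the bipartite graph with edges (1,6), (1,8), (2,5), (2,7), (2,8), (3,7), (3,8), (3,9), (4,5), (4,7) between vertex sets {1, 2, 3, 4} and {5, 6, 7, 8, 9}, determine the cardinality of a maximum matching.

Step 1: List the neighbors of each left vertex:
  1: 6, 8
  2: 5, 7, 8
  3: 7, 8, 9
  4: 5, 7

Step 2: Greedily match left vertices, then look for augmenting paths:
  Match 1 -- 6
  Match 2 -- 8
  Match 3 -- 7
  Match 4 -- 5
  No augmenting path remains.

Step 3: Verify this is maximum:
  Matching size 4 = min(|L|, |R|) = min(4, 5), which is an upper bound, so this matching is maximum.

Maximum matching: {(1,6), (2,8), (3,7), (4,5)}
Size: 4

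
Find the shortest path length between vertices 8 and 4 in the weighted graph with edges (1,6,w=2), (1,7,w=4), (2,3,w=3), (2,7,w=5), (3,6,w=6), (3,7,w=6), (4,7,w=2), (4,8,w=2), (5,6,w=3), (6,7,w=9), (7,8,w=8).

Step 1: Build adjacency list with weights:
  1: 6(w=2), 7(w=4)
  2: 3(w=3), 7(w=5)
  3: 2(w=3), 6(w=6), 7(w=6)
  4: 7(w=2), 8(w=2)
  5: 6(w=3)
  6: 1(w=2), 3(w=6), 5(w=3), 7(w=9)
  7: 1(w=4), 2(w=5), 3(w=6), 4(w=2), 6(w=9), 8(w=8)
  8: 4(w=2), 7(w=8)

Step 2: Apply Dijkstra's algorithm from vertex 8:
  Visit vertex 8 (distance=0)
    Update dist[4] = 2
    Update dist[7] = 8
  Visit vertex 4 (distance=2)
    Update dist[7] = 4

Step 3: Shortest path: 8 -> 4
Total weight: 2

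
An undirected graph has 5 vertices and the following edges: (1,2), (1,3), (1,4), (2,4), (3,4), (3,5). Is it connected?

Step 1: Build adjacency list from edges:
  1: 2, 3, 4
  2: 1, 4
  3: 1, 4, 5
  4: 1, 2, 3
  5: 3

Step 2: Run BFS/DFS from vertex 1:
  Visited: {1, 2, 3, 4, 5}
  Reached 5 of 5 vertices

Step 3: All 5 vertices reached from vertex 1, so the graph is connected.
Answer: Yes, the graph is connected.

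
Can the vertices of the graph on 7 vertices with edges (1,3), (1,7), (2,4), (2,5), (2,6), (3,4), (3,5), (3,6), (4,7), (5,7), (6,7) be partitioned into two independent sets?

Step 1: Attempt 2-coloring using BFS:
  Start at vertex 1, assign color 0
  Color vertex 3 with color 1 (neighbor of 1)
  Color vertex 7 with color 1 (neighbor of 1)
  Color vertex 4 with color 0 (neighbor of 3)
  Color vertex 5 with color 0 (neighbor of 3)
  Color vertex 6 with color 0 (neighbor of 3)
  Color vertex 2 with color 1 (neighbor of 4)

Step 2: 2-coloring succeeded. No conflicts found.
  Set A (color 0): {1, 4, 5, 6}
  Set B (color 1): {2, 3, 7}

The graph is bipartite with partition {1, 4, 5, 6}, {2, 3, 7}.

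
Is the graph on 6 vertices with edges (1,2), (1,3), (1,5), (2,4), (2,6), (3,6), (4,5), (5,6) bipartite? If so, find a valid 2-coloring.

Step 1: Attempt 2-coloring using BFS:
  Start at vertex 1, assign color 0
  Color vertex 2 with color 1 (neighbor of 1)
  Color vertex 3 with color 1 (neighbor of 1)
  Color vertex 5 with color 1 (neighbor of 1)
  Color vertex 4 with color 0 (neighbor of 2)
  Color vertex 6 with color 0 (neighbor of 2)

Step 2: 2-coloring succeeded. No conflicts found.
  Set A (color 0): {1, 4, 6}
  Set B (color 1): {2, 3, 5}

The graph is bipartite with partition {1, 4, 6}, {2, 3, 5}.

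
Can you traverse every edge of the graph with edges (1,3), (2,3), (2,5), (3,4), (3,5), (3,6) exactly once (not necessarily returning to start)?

Step 1: Find the degree of each vertex:
  deg(1) = 1
  deg(2) = 2
  deg(3) = 5
  deg(4) = 1
  deg(5) = 2
  deg(6) = 1

Step 2: Count vertices with odd degree:
  Odd-degree vertices: 1, 3, 4, 6 (4 total)

Step 3: Apply Euler's theorem:
  - Eulerian circuit exists iff graph is connected and all vertices have even degree
  - Eulerian path exists iff graph is connected and has 0 or 2 odd-degree vertices

Graph has 4 odd-degree vertices (need 0 or 2).
Neither Eulerian path nor Eulerian circuit exists.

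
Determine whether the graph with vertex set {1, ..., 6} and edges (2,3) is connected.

Step 1: Build adjacency list from edges:
  1: (none)
  2: 3
  3: 2
  4: (none)
  5: (none)
  6: (none)

Step 2: Run BFS/DFS from vertex 1:
  Visited: {1}
  Reached 1 of 6 vertices

Step 3: Only 1 of 6 vertices reached. Graph is disconnected.
Connected components: {1}, {2, 3}, {4}, {5}, {6}
Answer: No, the graph is not connected (5 components).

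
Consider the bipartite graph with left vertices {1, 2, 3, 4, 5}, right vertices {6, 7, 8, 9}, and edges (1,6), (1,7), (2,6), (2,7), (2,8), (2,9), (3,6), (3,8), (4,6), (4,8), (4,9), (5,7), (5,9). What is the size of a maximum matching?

Step 1: List the neighbors of each left vertex:
  1: 6, 7
  2: 6, 7, 8, 9
  3: 6, 8
  4: 6, 8, 9
  5: 7, 9

Step 2: Greedily match left vertices, then look for augmenting paths:
  Match 1 -- 6
  Match 2 -- 7
  Match 3 -- 8
  Match 4 -- 9
  No augmenting path remains.

Step 3: Verify this is maximum:
  Matching size 4 = min(|L|, |R|) = min(5, 4), which is an upper bound, so this matching is maximum.

Maximum matching: {(1,6), (2,7), (3,8), (4,9)}
Size: 4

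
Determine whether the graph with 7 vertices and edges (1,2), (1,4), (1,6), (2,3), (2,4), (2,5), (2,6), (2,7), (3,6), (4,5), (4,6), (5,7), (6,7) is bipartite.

Step 1: Attempt 2-coloring using BFS:
  Start at vertex 1, assign color 0
  Color vertex 2 with color 1 (neighbor of 1)
  Color vertex 4 with color 1 (neighbor of 1)
  Color vertex 6 with color 1 (neighbor of 1)
  Color vertex 3 with color 0 (neighbor of 2)

Step 2: Conflict found! Vertices 2 and 4 are adjacent but have the same color.
This means the graph contains an odd cycle.

The graph is NOT bipartite.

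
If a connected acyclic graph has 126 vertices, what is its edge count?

A tree on n vertices always has exactly n - 1 edges.
For n = 126: edges = 126 - 1 = 125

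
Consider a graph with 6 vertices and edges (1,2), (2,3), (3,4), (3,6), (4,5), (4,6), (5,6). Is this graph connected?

Step 1: Build adjacency list from edges:
  1: 2
  2: 1, 3
  3: 2, 4, 6
  4: 3, 5, 6
  5: 4, 6
  6: 3, 4, 5

Step 2: Run BFS/DFS from vertex 1:
  Visited: {1, 2, 3, 4, 6, 5}
  Reached 6 of 6 vertices

Step 3: All 6 vertices reached from vertex 1, so the graph is connected.
Answer: Yes, the graph is connected.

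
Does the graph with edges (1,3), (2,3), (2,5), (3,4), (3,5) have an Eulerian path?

Step 1: Find the degree of each vertex:
  deg(1) = 1
  deg(2) = 2
  deg(3) = 4
  deg(4) = 1
  deg(5) = 2

Step 2: Count vertices with odd degree:
  Odd-degree vertices: 1, 4 (2 total)

Step 3: Apply Euler's theorem:
  - Eulerian circuit exists iff graph is connected and all vertices have even degree
  - Eulerian path exists iff graph is connected and has 0 or 2 odd-degree vertices

Graph is connected with exactly 2 odd-degree vertices (1, 4).
Eulerian path exists (starting and ending at the odd-degree vertices), but no Eulerian circuit.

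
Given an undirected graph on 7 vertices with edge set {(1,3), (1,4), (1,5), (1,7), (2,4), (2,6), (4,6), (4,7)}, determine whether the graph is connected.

Step 1: Build adjacency list from edges:
  1: 3, 4, 5, 7
  2: 4, 6
  3: 1
  4: 1, 2, 6, 7
  5: 1
  6: 2, 4
  7: 1, 4

Step 2: Run BFS/DFS from vertex 1:
  Visited: {1, 3, 4, 5, 7, 2, 6}
  Reached 7 of 7 vertices

Step 3: All 7 vertices reached from vertex 1, so the graph is connected.
Answer: Yes, the graph is connected.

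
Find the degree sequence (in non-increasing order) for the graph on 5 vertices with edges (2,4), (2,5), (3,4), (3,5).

Step 1: Count edges incident to each vertex:
  deg(1) = 0 (neighbors: none)
  deg(2) = 2 (neighbors: 4, 5)
  deg(3) = 2 (neighbors: 4, 5)
  deg(4) = 2 (neighbors: 2, 3)
  deg(5) = 2 (neighbors: 2, 3)

Step 2: Sort degrees in non-increasing order:
  Degrees: [0, 2, 2, 2, 2] -> sorted: [2, 2, 2, 2, 0]

Degree sequence: [2, 2, 2, 2, 0]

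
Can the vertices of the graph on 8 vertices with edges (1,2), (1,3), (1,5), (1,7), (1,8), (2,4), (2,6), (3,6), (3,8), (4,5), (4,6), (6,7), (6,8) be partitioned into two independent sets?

Step 1: Attempt 2-coloring using BFS:
  Start at vertex 1, assign color 0
  Color vertex 2 with color 1 (neighbor of 1)
  Color vertex 3 with color 1 (neighbor of 1)
  Color vertex 5 with color 1 (neighbor of 1)
  Color vertex 7 with color 1 (neighbor of 1)
  Color vertex 8 with color 1 (neighbor of 1)
  Color vertex 4 with color 0 (neighbor of 2)
  Color vertex 6 with color 0 (neighbor of 2)

Step 2: Conflict found! Vertices 3 and 8 are adjacent but have the same color.
This means the graph contains an odd cycle.

The graph is NOT bipartite.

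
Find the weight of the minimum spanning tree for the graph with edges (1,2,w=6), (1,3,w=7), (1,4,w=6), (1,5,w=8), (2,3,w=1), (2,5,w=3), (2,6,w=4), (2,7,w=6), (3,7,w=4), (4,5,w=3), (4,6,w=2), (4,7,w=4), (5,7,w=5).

Apply Kruskal's algorithm (sort edges by weight, add if no cycle):

Sorted edges by weight:
  (2,3) w=1
  (4,6) w=2
  (2,5) w=3
  (4,5) w=3
  (2,6) w=4
  (3,7) w=4
  (4,7) w=4
  (5,7) w=5
  (1,4) w=6
  (1,2) w=6
  (2,7) w=6
  (1,3) w=7
  (1,5) w=8

Add edge (2,3) w=1 -- no cycle. Running total: 1
Add edge (4,6) w=2 -- no cycle. Running total: 3
Add edge (2,5) w=3 -- no cycle. Running total: 6
Add edge (4,5) w=3 -- no cycle. Running total: 9
Skip edge (2,6) w=4 -- would create cycle
Add edge (3,7) w=4 -- no cycle. Running total: 13
Skip edge (4,7) w=4 -- would create cycle
Skip edge (5,7) w=5 -- would create cycle
Add edge (1,4) w=6 -- no cycle. Running total: 19

MST edges: (2,3,w=1), (4,6,w=2), (2,5,w=3), (4,5,w=3), (3,7,w=4), (1,4,w=6)
Total MST weight: 1 + 2 + 3 + 3 + 4 + 6 = 19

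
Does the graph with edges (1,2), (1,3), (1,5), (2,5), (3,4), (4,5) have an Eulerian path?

Step 1: Find the degree of each vertex:
  deg(1) = 3
  deg(2) = 2
  deg(3) = 2
  deg(4) = 2
  deg(5) = 3

Step 2: Count vertices with odd degree:
  Odd-degree vertices: 1, 5 (2 total)

Step 3: Apply Euler's theorem:
  - Eulerian circuit exists iff graph is connected and all vertices have even degree
  - Eulerian path exists iff graph is connected and has 0 or 2 odd-degree vertices

Graph is connected with exactly 2 odd-degree vertices (1, 5).
Eulerian path exists (starting and ending at the odd-degree vertices), but no Eulerian circuit.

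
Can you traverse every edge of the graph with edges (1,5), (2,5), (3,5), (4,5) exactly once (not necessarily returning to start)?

Step 1: Find the degree of each vertex:
  deg(1) = 1
  deg(2) = 1
  deg(3) = 1
  deg(4) = 1
  deg(5) = 4

Step 2: Count vertices with odd degree:
  Odd-degree vertices: 1, 2, 3, 4 (4 total)

Step 3: Apply Euler's theorem:
  - Eulerian circuit exists iff graph is connected and all vertices have even degree
  - Eulerian path exists iff graph is connected and has 0 or 2 odd-degree vertices

Graph has 4 odd-degree vertices (need 0 or 2).
Neither Eulerian path nor Eulerian circuit exists.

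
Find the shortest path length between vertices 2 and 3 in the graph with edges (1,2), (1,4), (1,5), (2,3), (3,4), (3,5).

Step 1: Build adjacency list:
  1: 2, 4, 5
  2: 1, 3
  3: 2, 4, 5
  4: 1, 3
  5: 1, 3

Step 2: BFS from vertex 2 to find shortest path to 3:
  vertex 1 reached at distance 1
  vertex 3 reached at distance 1

Step 3: Shortest path: 2 -> 3
Path length: 1 edge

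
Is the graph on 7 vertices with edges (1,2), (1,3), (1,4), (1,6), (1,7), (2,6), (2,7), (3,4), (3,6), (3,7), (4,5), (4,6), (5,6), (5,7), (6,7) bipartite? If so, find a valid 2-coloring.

Step 1: Attempt 2-coloring using BFS:
  Start at vertex 1, assign color 0
  Color vertex 2 with color 1 (neighbor of 1)
  Color vertex 3 with color 1 (neighbor of 1)
  Color vertex 4 with color 1 (neighbor of 1)
  Color vertex 6 with color 1 (neighbor of 1)
  Color vertex 7 with color 1 (neighbor of 1)

Step 2: Conflict found! Vertices 2 and 6 are adjacent but have the same color.
This means the graph contains an odd cycle.

The graph is NOT bipartite.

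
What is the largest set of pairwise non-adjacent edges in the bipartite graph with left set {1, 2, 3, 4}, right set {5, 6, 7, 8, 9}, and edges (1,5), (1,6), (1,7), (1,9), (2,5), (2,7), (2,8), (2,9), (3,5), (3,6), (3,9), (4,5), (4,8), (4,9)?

Step 1: List the neighbors of each left vertex:
  1: 5, 6, 7, 9
  2: 5, 7, 8, 9
  3: 5, 6, 9
  4: 5, 8, 9

Step 2: Greedily match left vertices, then look for augmenting paths:
  Match 1 -- 5
  Match 2 -- 7
  Match 3 -- 6
  Match 4 -- 8
  No augmenting path remains.

Step 3: Verify this is maximum:
  Matching size 4 = min(|L|, |R|) = min(4, 5), which is an upper bound, so this matching is maximum.

Maximum matching: {(1,5), (2,7), (3,6), (4,8)}
Size: 4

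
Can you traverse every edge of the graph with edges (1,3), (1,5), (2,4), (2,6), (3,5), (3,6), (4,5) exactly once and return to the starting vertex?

Step 1: Find the degree of each vertex:
  deg(1) = 2
  deg(2) = 2
  deg(3) = 3
  deg(4) = 2
  deg(5) = 3
  deg(6) = 2

Step 2: Count vertices with odd degree:
  Odd-degree vertices: 3, 5 (2 total)

Step 3: Apply Euler's theorem:
  - Eulerian circuit exists iff graph is connected and all vertices have even degree
  - Eulerian path exists iff graph is connected and has 0 or 2 odd-degree vertices

Graph is connected with exactly 2 odd-degree vertices (3, 5).
Eulerian path exists (starting and ending at the odd-degree vertices), but no Eulerian circuit.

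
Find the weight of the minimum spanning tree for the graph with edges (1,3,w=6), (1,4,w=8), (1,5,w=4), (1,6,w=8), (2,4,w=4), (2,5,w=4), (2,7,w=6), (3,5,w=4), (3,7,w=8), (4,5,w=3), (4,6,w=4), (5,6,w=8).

Apply Kruskal's algorithm (sort edges by weight, add if no cycle):

Sorted edges by weight:
  (4,5) w=3
  (1,5) w=4
  (2,4) w=4
  (2,5) w=4
  (3,5) w=4
  (4,6) w=4
  (1,3) w=6
  (2,7) w=6
  (1,4) w=8
  (1,6) w=8
  (3,7) w=8
  (5,6) w=8

Add edge (4,5) w=3 -- no cycle. Running total: 3
Add edge (1,5) w=4 -- no cycle. Running total: 7
Add edge (2,4) w=4 -- no cycle. Running total: 11
Skip edge (2,5) w=4 -- would create cycle
Add edge (3,5) w=4 -- no cycle. Running total: 15
Add edge (4,6) w=4 -- no cycle. Running total: 19
Skip edge (1,3) w=6 -- would create cycle
Add edge (2,7) w=6 -- no cycle. Running total: 25

MST edges: (4,5,w=3), (1,5,w=4), (2,4,w=4), (3,5,w=4), (4,6,w=4), (2,7,w=6)
Total MST weight: 3 + 4 + 4 + 4 + 4 + 6 = 25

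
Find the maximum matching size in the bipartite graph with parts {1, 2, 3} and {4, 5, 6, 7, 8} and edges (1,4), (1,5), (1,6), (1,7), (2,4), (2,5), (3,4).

Step 1: List the neighbors of each left vertex:
  1: 4, 5, 6, 7
  2: 4, 5
  3: 4

Step 2: Greedily match left vertices, then look for augmenting paths:
  Match 1 -- 6
  Match 2 -- 5
  Match 3 -- 4
  No augmenting path remains.

Step 3: Verify this is maximum:
  Matching size 3 = min(|L|, |R|) = min(3, 5), which is an upper bound, so this matching is maximum.

Maximum matching: {(1,6), (2,5), (3,4)}
Size: 3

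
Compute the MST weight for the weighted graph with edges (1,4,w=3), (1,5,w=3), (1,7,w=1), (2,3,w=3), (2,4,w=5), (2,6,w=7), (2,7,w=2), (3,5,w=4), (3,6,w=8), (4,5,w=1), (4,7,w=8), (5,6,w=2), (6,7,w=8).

Apply Kruskal's algorithm (sort edges by weight, add if no cycle):

Sorted edges by weight:
  (1,7) w=1
  (4,5) w=1
  (2,7) w=2
  (5,6) w=2
  (1,4) w=3
  (1,5) w=3
  (2,3) w=3
  (3,5) w=4
  (2,4) w=5
  (2,6) w=7
  (3,6) w=8
  (4,7) w=8
  (6,7) w=8

Add edge (1,7) w=1 -- no cycle. Running total: 1
Add edge (4,5) w=1 -- no cycle. Running total: 2
Add edge (2,7) w=2 -- no cycle. Running total: 4
Add edge (5,6) w=2 -- no cycle. Running total: 6
Add edge (1,4) w=3 -- no cycle. Running total: 9
Skip edge (1,5) w=3 -- would create cycle
Add edge (2,3) w=3 -- no cycle. Running total: 12

MST edges: (1,7,w=1), (4,5,w=1), (2,7,w=2), (5,6,w=2), (1,4,w=3), (2,3,w=3)
Total MST weight: 1 + 1 + 2 + 2 + 3 + 3 = 12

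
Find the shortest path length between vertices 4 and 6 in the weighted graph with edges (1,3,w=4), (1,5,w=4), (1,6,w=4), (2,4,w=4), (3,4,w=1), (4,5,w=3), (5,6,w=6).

Step 1: Build adjacency list with weights:
  1: 3(w=4), 5(w=4), 6(w=4)
  2: 4(w=4)
  3: 1(w=4), 4(w=1)
  4: 2(w=4), 3(w=1), 5(w=3)
  5: 1(w=4), 4(w=3), 6(w=6)
  6: 1(w=4), 5(w=6)

Step 2: Apply Dijkstra's algorithm from vertex 4:
  Visit vertex 4 (distance=0)
    Update dist[2] = 4
    Update dist[3] = 1
    Update dist[5] = 3
  Visit vertex 3 (distance=1)
    Update dist[1] = 5
  Visit vertex 5 (distance=3)
    Update dist[6] = 9
  Visit vertex 2 (distance=4)
  Visit vertex 1 (distance=5)
  Visit vertex 6 (distance=9)

Step 3: Shortest path: 4 -> 5 -> 6
Total weight: 3 + 6 = 9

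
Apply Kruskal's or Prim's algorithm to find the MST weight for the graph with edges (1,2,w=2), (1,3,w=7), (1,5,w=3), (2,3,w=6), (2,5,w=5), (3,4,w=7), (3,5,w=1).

Apply Kruskal's algorithm (sort edges by weight, add if no cycle):

Sorted edges by weight:
  (3,5) w=1
  (1,2) w=2
  (1,5) w=3
  (2,5) w=5
  (2,3) w=6
  (1,3) w=7
  (3,4) w=7

Add edge (3,5) w=1 -- no cycle. Running total: 1
Add edge (1,2) w=2 -- no cycle. Running total: 3
Add edge (1,5) w=3 -- no cycle. Running total: 6
Skip edge (2,5) w=5 -- would create cycle
Skip edge (2,3) w=6 -- would create cycle
Skip edge (1,3) w=7 -- would create cycle
Add edge (3,4) w=7 -- no cycle. Running total: 13

MST edges: (3,5,w=1), (1,2,w=2), (1,5,w=3), (3,4,w=7)
Total MST weight: 1 + 2 + 3 + 7 = 13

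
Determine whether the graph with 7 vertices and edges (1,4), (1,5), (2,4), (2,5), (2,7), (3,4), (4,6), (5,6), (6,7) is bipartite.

Step 1: Attempt 2-coloring using BFS:
  Start at vertex 1, assign color 0
  Color vertex 4 with color 1 (neighbor of 1)
  Color vertex 5 with color 1 (neighbor of 1)
  Color vertex 2 with color 0 (neighbor of 4)
  Color vertex 3 with color 0 (neighbor of 4)
  Color vertex 6 with color 0 (neighbor of 4)
  Color vertex 7 with color 1 (neighbor of 2)

Step 2: 2-coloring succeeded. No conflicts found.
  Set A (color 0): {1, 2, 3, 6}
  Set B (color 1): {4, 5, 7}

The graph is bipartite with partition {1, 2, 3, 6}, {4, 5, 7}.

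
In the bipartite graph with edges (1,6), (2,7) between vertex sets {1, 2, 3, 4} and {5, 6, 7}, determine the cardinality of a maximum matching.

Step 1: List the neighbors of each left vertex:
  1: 6
  2: 7
  3: (none)
  4: (none)

Step 2: Greedily match left vertices, then look for augmenting paths:
  Match 1 -- 6
  Match 2 -- 7
  No augmenting path remains.

Step 3: Verify this is maximum:
  Matching has size 2. The vertex set {1, 2} covers every edge and has size 2; any matching has at most one edge per cover vertex, so 2 is maximum (König's theorem).

Maximum matching: {(1,6), (2,7)}
Size: 2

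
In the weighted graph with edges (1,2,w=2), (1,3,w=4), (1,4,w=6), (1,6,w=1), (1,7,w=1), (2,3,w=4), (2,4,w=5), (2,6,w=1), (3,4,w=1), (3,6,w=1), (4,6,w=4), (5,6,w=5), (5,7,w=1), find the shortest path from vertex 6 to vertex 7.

Step 1: Build adjacency list with weights:
  1: 2(w=2), 3(w=4), 4(w=6), 6(w=1), 7(w=1)
  2: 1(w=2), 3(w=4), 4(w=5), 6(w=1)
  3: 1(w=4), 2(w=4), 4(w=1), 6(w=1)
  4: 1(w=6), 2(w=5), 3(w=1), 6(w=4)
  5: 6(w=5), 7(w=1)
  6: 1(w=1), 2(w=1), 3(w=1), 4(w=4), 5(w=5)
  7: 1(w=1), 5(w=1)

Step 2: Apply Dijkstra's algorithm from vertex 6:
  Visit vertex 6 (distance=0)
    Update dist[1] = 1
    Update dist[2] = 1
    Update dist[3] = 1
    Update dist[4] = 4
    Update dist[5] = 5
  Visit vertex 1 (distance=1)
    Update dist[7] = 2
  Visit vertex 2 (distance=1)
  Visit vertex 3 (distance=1)
    Update dist[4] = 2
  Visit vertex 4 (distance=2)
  Visit vertex 7 (distance=2)
    Update dist[5] = 3

Step 3: Shortest path: 6 -> 1 -> 7
Total weight: 1 + 1 = 2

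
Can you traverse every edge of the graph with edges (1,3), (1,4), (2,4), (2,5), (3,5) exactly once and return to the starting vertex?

Step 1: Find the degree of each vertex:
  deg(1) = 2
  deg(2) = 2
  deg(3) = 2
  deg(4) = 2
  deg(5) = 2

Step 2: Count vertices with odd degree:
  All vertices have even degree (0 odd-degree vertices)

Step 3: Apply Euler's theorem:
  - Eulerian circuit exists iff graph is connected and all vertices have even degree
  - Eulerian path exists iff graph is connected and has 0 or 2 odd-degree vertices

Graph is connected with 0 odd-degree vertices.
Both Eulerian circuit and Eulerian path exist.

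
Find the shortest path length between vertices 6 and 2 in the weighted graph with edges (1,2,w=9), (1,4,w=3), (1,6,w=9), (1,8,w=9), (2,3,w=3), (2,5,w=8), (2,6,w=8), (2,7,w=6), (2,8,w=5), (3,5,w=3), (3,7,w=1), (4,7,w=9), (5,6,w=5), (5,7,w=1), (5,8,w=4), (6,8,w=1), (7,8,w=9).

Step 1: Build adjacency list with weights:
  1: 2(w=9), 4(w=3), 6(w=9), 8(w=9)
  2: 1(w=9), 3(w=3), 5(w=8), 6(w=8), 7(w=6), 8(w=5)
  3: 2(w=3), 5(w=3), 7(w=1)
  4: 1(w=3), 7(w=9)
  5: 2(w=8), 3(w=3), 6(w=5), 7(w=1), 8(w=4)
  6: 1(w=9), 2(w=8), 5(w=5), 8(w=1)
  7: 2(w=6), 3(w=1), 4(w=9), 5(w=1), 8(w=9)
  8: 1(w=9), 2(w=5), 5(w=4), 6(w=1), 7(w=9)

Step 2: Apply Dijkstra's algorithm from vertex 6:
  Visit vertex 6 (distance=0)
    Update dist[1] = 9
    Update dist[2] = 8
    Update dist[5] = 5
    Update dist[8] = 1
  Visit vertex 8 (distance=1)
    Update dist[2] = 6
    Update dist[7] = 10
  Visit vertex 5 (distance=5)
    Update dist[3] = 8
    Update dist[7] = 6
  Visit vertex 2 (distance=6)

Step 3: Shortest path: 6 -> 8 -> 2
Total weight: 1 + 5 = 6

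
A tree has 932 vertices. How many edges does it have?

A tree on n vertices always has exactly n - 1 edges.
For n = 932: edges = 932 - 1 = 931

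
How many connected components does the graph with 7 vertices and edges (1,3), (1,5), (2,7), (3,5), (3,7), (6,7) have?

Step 1: Build adjacency list from edges:
  1: 3, 5
  2: 7
  3: 1, 5, 7
  4: (none)
  5: 1, 3
  6: 7
  7: 2, 3, 6

Step 2: Run BFS/DFS from vertex 1:
  Visited: {1, 3, 5, 7, 2, 6}
  Reached 6 of 7 vertices

Step 3: Only 6 of 7 vertices reached. Graph is disconnected.
Connected components: {1, 2, 3, 5, 6, 7}, {4}
Number of connected components: 2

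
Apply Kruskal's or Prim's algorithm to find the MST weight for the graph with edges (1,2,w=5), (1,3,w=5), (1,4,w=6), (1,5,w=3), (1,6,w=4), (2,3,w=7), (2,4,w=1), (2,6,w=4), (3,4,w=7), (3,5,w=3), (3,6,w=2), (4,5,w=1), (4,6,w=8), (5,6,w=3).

Apply Kruskal's algorithm (sort edges by weight, add if no cycle):

Sorted edges by weight:
  (2,4) w=1
  (4,5) w=1
  (3,6) w=2
  (1,5) w=3
  (3,5) w=3
  (5,6) w=3
  (1,6) w=4
  (2,6) w=4
  (1,3) w=5
  (1,2) w=5
  (1,4) w=6
  (2,3) w=7
  (3,4) w=7
  (4,6) w=8

Add edge (2,4) w=1 -- no cycle. Running total: 1
Add edge (4,5) w=1 -- no cycle. Running total: 2
Add edge (3,6) w=2 -- no cycle. Running total: 4
Add edge (1,5) w=3 -- no cycle. Running total: 7
Add edge (3,5) w=3 -- no cycle. Running total: 10

MST edges: (2,4,w=1), (4,5,w=1), (3,6,w=2), (1,5,w=3), (3,5,w=3)
Total MST weight: 1 + 1 + 2 + 3 + 3 = 10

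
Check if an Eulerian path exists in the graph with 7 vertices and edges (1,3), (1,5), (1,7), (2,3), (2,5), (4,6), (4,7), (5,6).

Step 1: Find the degree of each vertex:
  deg(1) = 3
  deg(2) = 2
  deg(3) = 2
  deg(4) = 2
  deg(5) = 3
  deg(6) = 2
  deg(7) = 2

Step 2: Count vertices with odd degree:
  Odd-degree vertices: 1, 5 (2 total)

Step 3: Apply Euler's theorem:
  - Eulerian circuit exists iff graph is connected and all vertices have even degree
  - Eulerian path exists iff graph is connected and has 0 or 2 odd-degree vertices

Graph is connected with exactly 2 odd-degree vertices (1, 5).
Eulerian path exists (starting and ending at the odd-degree vertices), but no Eulerian circuit.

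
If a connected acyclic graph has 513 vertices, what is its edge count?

A tree on n vertices always has exactly n - 1 edges.
For n = 513: edges = 513 - 1 = 512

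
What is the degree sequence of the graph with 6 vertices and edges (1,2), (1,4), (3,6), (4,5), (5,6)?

Step 1: Count edges incident to each vertex:
  deg(1) = 2 (neighbors: 2, 4)
  deg(2) = 1 (neighbors: 1)
  deg(3) = 1 (neighbors: 6)
  deg(4) = 2 (neighbors: 1, 5)
  deg(5) = 2 (neighbors: 4, 6)
  deg(6) = 2 (neighbors: 3, 5)

Step 2: Sort degrees in non-increasing order:
  Degrees: [2, 1, 1, 2, 2, 2] -> sorted: [2, 2, 2, 2, 1, 1]

Degree sequence: [2, 2, 2, 2, 1, 1]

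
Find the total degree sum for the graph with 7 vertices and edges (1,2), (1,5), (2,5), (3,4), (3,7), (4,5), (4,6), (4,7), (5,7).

Step 1: Count edges incident to each vertex:
  deg(1) = 2 (neighbors: 2, 5)
  deg(2) = 2 (neighbors: 1, 5)
  deg(3) = 2 (neighbors: 4, 7)
  deg(4) = 4 (neighbors: 3, 5, 6, 7)
  deg(5) = 4 (neighbors: 1, 2, 4, 7)
  deg(6) = 1 (neighbors: 4)
  deg(7) = 3 (neighbors: 3, 4, 5)

Step 2: Sum all degrees:
  2 + 2 + 2 + 4 + 4 + 1 + 3 = 18

Verification: sum of degrees = 2 * |E| = 2 * 9 = 18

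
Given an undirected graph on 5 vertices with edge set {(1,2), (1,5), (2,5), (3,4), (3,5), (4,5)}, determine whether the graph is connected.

Step 1: Build adjacency list from edges:
  1: 2, 5
  2: 1, 5
  3: 4, 5
  4: 3, 5
  5: 1, 2, 3, 4

Step 2: Run BFS/DFS from vertex 1:
  Visited: {1, 2, 5, 3, 4}
  Reached 5 of 5 vertices

Step 3: All 5 vertices reached from vertex 1, so the graph is connected.
Answer: Yes, the graph is connected.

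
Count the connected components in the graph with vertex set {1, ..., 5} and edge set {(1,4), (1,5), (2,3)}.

Step 1: Build adjacency list from edges:
  1: 4, 5
  2: 3
  3: 2
  4: 1
  5: 1

Step 2: Run BFS/DFS from vertex 1:
  Visited: {1, 4, 5}
  Reached 3 of 5 vertices

Step 3: Only 3 of 5 vertices reached. Graph is disconnected.
Connected components: {1, 4, 5}, {2, 3}
Number of connected components: 2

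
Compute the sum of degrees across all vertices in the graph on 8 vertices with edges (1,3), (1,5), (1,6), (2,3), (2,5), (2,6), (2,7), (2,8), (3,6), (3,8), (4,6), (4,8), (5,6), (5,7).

Step 1: Count edges incident to each vertex:
  deg(1) = 3 (neighbors: 3, 5, 6)
  deg(2) = 5 (neighbors: 3, 5, 6, 7, 8)
  deg(3) = 4 (neighbors: 1, 2, 6, 8)
  deg(4) = 2 (neighbors: 6, 8)
  deg(5) = 4 (neighbors: 1, 2, 6, 7)
  deg(6) = 5 (neighbors: 1, 2, 3, 4, 5)
  deg(7) = 2 (neighbors: 2, 5)
  deg(8) = 3 (neighbors: 2, 3, 4)

Step 2: Sum all degrees:
  3 + 5 + 4 + 2 + 4 + 5 + 2 + 3 = 28

Verification: sum of degrees = 2 * |E| = 2 * 14 = 28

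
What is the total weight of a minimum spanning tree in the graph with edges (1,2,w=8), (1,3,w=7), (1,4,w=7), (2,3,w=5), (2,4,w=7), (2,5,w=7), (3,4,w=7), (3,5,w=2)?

Apply Kruskal's algorithm (sort edges by weight, add if no cycle):

Sorted edges by weight:
  (3,5) w=2
  (2,3) w=5
  (1,3) w=7
  (1,4) w=7
  (2,4) w=7
  (2,5) w=7
  (3,4) w=7
  (1,2) w=8

Add edge (3,5) w=2 -- no cycle. Running total: 2
Add edge (2,3) w=5 -- no cycle. Running total: 7
Add edge (1,3) w=7 -- no cycle. Running total: 14
Add edge (1,4) w=7 -- no cycle. Running total: 21

MST edges: (3,5,w=2), (2,3,w=5), (1,3,w=7), (1,4,w=7)
Total MST weight: 2 + 5 + 7 + 7 = 21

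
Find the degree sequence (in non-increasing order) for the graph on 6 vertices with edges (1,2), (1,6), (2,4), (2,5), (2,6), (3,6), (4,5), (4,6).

Step 1: Count edges incident to each vertex:
  deg(1) = 2 (neighbors: 2, 6)
  deg(2) = 4 (neighbors: 1, 4, 5, 6)
  deg(3) = 1 (neighbors: 6)
  deg(4) = 3 (neighbors: 2, 5, 6)
  deg(5) = 2 (neighbors: 2, 4)
  deg(6) = 4 (neighbors: 1, 2, 3, 4)

Step 2: Sort degrees in non-increasing order:
  Degrees: [2, 4, 1, 3, 2, 4] -> sorted: [4, 4, 3, 2, 2, 1]

Degree sequence: [4, 4, 3, 2, 2, 1]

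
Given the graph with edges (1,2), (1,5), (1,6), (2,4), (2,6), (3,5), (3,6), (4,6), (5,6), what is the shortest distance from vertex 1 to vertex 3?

Step 1: Build adjacency list:
  1: 2, 5, 6
  2: 1, 4, 6
  3: 5, 6
  4: 2, 6
  5: 1, 3, 6
  6: 1, 2, 3, 4, 5

Step 2: BFS from vertex 1 to find shortest path to 3:
  vertex 2 reached at distance 1
  vertex 5 reached at distance 1
  vertex 6 reached at distance 1
  vertex 4 reached at distance 2
  vertex 3 reached at distance 2

Step 3: Shortest path: 1 -> 5 -> 3
Path length: 2 edges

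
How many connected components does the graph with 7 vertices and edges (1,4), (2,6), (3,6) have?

Step 1: Build adjacency list from edges:
  1: 4
  2: 6
  3: 6
  4: 1
  5: (none)
  6: 2, 3
  7: (none)

Step 2: Run BFS/DFS from vertex 1:
  Visited: {1, 4}
  Reached 2 of 7 vertices

Step 3: Only 2 of 7 vertices reached. Graph is disconnected.
Connected components: {1, 4}, {2, 3, 6}, {5}, {7}
Number of connected components: 4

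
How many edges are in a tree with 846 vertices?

A tree on n vertices always has exactly n - 1 edges.
For n = 846: edges = 846 - 1 = 845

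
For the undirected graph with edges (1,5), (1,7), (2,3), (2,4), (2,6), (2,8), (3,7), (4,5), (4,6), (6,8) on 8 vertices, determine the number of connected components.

Step 1: Build adjacency list from edges:
  1: 5, 7
  2: 3, 4, 6, 8
  3: 2, 7
  4: 2, 5, 6
  5: 1, 4
  6: 2, 4, 8
  7: 1, 3
  8: 2, 6

Step 2: Run BFS/DFS from vertex 1:
  Visited: {1, 5, 7, 4, 3, 2, 6, 8}
  Reached 8 of 8 vertices

Step 3: All 8 vertices reached from vertex 1, so the graph is connected.
Number of connected components: 1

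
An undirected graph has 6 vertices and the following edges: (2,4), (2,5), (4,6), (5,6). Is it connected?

Step 1: Build adjacency list from edges:
  1: (none)
  2: 4, 5
  3: (none)
  4: 2, 6
  5: 2, 6
  6: 4, 5

Step 2: Run BFS/DFS from vertex 1:
  Visited: {1}
  Reached 1 of 6 vertices

Step 3: Only 1 of 6 vertices reached. Graph is disconnected.
Connected components: {1}, {2, 4, 5, 6}, {3}
Answer: No, the graph is not connected (3 components).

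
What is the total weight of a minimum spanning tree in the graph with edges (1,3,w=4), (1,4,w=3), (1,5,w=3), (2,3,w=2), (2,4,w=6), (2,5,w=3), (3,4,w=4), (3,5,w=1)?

Apply Kruskal's algorithm (sort edges by weight, add if no cycle):

Sorted edges by weight:
  (3,5) w=1
  (2,3) w=2
  (1,4) w=3
  (1,5) w=3
  (2,5) w=3
  (1,3) w=4
  (3,4) w=4
  (2,4) w=6

Add edge (3,5) w=1 -- no cycle. Running total: 1
Add edge (2,3) w=2 -- no cycle. Running total: 3
Add edge (1,4) w=3 -- no cycle. Running total: 6
Add edge (1,5) w=3 -- no cycle. Running total: 9

MST edges: (3,5,w=1), (2,3,w=2), (1,4,w=3), (1,5,w=3)
Total MST weight: 1 + 2 + 3 + 3 = 9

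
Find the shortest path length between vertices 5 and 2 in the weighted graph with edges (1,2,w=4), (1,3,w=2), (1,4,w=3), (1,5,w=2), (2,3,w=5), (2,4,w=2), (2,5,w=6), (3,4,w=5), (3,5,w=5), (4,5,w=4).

Step 1: Build adjacency list with weights:
  1: 2(w=4), 3(w=2), 4(w=3), 5(w=2)
  2: 1(w=4), 3(w=5), 4(w=2), 5(w=6)
  3: 1(w=2), 2(w=5), 4(w=5), 5(w=5)
  4: 1(w=3), 2(w=2), 3(w=5), 5(w=4)
  5: 1(w=2), 2(w=6), 3(w=5), 4(w=4)

Step 2: Apply Dijkstra's algorithm from vertex 5:
  Visit vertex 5 (distance=0)
    Update dist[1] = 2
    Update dist[2] = 6
    Update dist[3] = 5
    Update dist[4] = 4
  Visit vertex 1 (distance=2)
    Update dist[3] = 4
  Visit vertex 3 (distance=4)
  Visit vertex 4 (distance=4)
  Visit vertex 2 (distance=6)

Step 3: Shortest path: 5 -> 2
Total weight: 6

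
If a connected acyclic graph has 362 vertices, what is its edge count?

A tree on n vertices always has exactly n - 1 edges.
For n = 362: edges = 362 - 1 = 361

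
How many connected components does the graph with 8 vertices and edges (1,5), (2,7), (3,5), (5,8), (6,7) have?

Step 1: Build adjacency list from edges:
  1: 5
  2: 7
  3: 5
  4: (none)
  5: 1, 3, 8
  6: 7
  7: 2, 6
  8: 5

Step 2: Run BFS/DFS from vertex 1:
  Visited: {1, 5, 3, 8}
  Reached 4 of 8 vertices

Step 3: Only 4 of 8 vertices reached. Graph is disconnected.
Connected components: {1, 3, 5, 8}, {2, 6, 7}, {4}
Number of connected components: 3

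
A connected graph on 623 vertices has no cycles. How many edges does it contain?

A tree on n vertices always has exactly n - 1 edges.
For n = 623: edges = 623 - 1 = 622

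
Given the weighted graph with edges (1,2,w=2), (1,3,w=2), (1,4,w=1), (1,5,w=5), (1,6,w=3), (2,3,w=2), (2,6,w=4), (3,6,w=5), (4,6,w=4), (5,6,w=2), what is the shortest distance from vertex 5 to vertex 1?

Step 1: Build adjacency list with weights:
  1: 2(w=2), 3(w=2), 4(w=1), 5(w=5), 6(w=3)
  2: 1(w=2), 3(w=2), 6(w=4)
  3: 1(w=2), 2(w=2), 6(w=5)
  4: 1(w=1), 6(w=4)
  5: 1(w=5), 6(w=2)
  6: 1(w=3), 2(w=4), 3(w=5), 4(w=4), 5(w=2)

Step 2: Apply Dijkstra's algorithm from vertex 5:
  Visit vertex 5 (distance=0)
    Update dist[1] = 5
    Update dist[6] = 2
  Visit vertex 6 (distance=2)
    Update dist[2] = 6
    Update dist[3] = 7
    Update dist[4] = 6
  Visit vertex 1 (distance=5)

Step 3: Shortest path: 5 -> 1
Total weight: 5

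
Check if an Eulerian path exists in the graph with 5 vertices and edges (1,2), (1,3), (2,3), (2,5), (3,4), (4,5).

Step 1: Find the degree of each vertex:
  deg(1) = 2
  deg(2) = 3
  deg(3) = 3
  deg(4) = 2
  deg(5) = 2

Step 2: Count vertices with odd degree:
  Odd-degree vertices: 2, 3 (2 total)

Step 3: Apply Euler's theorem:
  - Eulerian circuit exists iff graph is connected and all vertices have even degree
  - Eulerian path exists iff graph is connected and has 0 or 2 odd-degree vertices

Graph is connected with exactly 2 odd-degree vertices (2, 3).
Eulerian path exists (starting and ending at the odd-degree vertices), but no Eulerian circuit.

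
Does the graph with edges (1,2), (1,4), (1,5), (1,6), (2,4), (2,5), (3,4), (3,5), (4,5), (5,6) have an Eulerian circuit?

Step 1: Find the degree of each vertex:
  deg(1) = 4
  deg(2) = 3
  deg(3) = 2
  deg(4) = 4
  deg(5) = 5
  deg(6) = 2

Step 2: Count vertices with odd degree:
  Odd-degree vertices: 2, 5 (2 total)

Step 3: Apply Euler's theorem:
  - Eulerian circuit exists iff graph is connected and all vertices have even degree
  - Eulerian path exists iff graph is connected and has 0 or 2 odd-degree vertices

Graph is connected with exactly 2 odd-degree vertices (2, 5).
Eulerian path exists (starting and ending at the odd-degree vertices), but no Eulerian circuit.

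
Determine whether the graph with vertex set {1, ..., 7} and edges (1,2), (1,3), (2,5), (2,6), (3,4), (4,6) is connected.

Step 1: Build adjacency list from edges:
  1: 2, 3
  2: 1, 5, 6
  3: 1, 4
  4: 3, 6
  5: 2
  6: 2, 4
  7: (none)

Step 2: Run BFS/DFS from vertex 1:
  Visited: {1, 2, 3, 5, 6, 4}
  Reached 6 of 7 vertices

Step 3: Only 6 of 7 vertices reached. Graph is disconnected.
Connected components: {1, 2, 3, 4, 5, 6}, {7}
Answer: No, the graph is not connected (2 components).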